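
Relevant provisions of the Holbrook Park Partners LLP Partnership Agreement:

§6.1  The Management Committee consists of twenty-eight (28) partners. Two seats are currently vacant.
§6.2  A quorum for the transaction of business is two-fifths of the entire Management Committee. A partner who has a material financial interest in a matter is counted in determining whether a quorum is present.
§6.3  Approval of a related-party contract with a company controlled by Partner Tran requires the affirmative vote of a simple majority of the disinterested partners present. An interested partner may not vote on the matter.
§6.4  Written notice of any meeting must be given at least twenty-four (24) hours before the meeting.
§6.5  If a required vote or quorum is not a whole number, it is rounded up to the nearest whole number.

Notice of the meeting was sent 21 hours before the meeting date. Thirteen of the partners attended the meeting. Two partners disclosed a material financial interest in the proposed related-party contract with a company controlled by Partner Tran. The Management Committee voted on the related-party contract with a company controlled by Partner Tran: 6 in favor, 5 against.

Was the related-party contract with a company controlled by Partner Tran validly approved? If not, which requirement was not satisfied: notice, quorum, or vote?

Notice: 21 hours given; 24 required (21 < 24). Not satisfied.
Quorum: 13 present (interested partners count toward quorum); quorum is 12. Satisfied.
Vote: the related-party contract with a company controlled by Partner Tran requires a majority of the disinterested partners present (13 − 2 = 11). A majority of 11 is 6, so 6 affirmative votes are needed; 6 voted in favor. Satisfied.

Invalid — notice requirement not satisfied.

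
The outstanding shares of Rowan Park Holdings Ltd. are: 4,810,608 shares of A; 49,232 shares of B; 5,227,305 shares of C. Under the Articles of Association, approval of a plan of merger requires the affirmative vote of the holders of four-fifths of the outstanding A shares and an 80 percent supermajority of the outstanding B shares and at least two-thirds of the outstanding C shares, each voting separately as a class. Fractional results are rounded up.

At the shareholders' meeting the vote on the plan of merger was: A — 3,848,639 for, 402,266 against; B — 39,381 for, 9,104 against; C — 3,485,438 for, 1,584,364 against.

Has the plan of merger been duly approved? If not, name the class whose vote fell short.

A: 4/5 of 4810608 = 3848486.40, rounded up to 3848487; 3,848,487 required, 3,848,639 in favor — approved.
B: 4/5 of 49232 = 39385.60, rounded up to 39386; 39,386 required, 39,381 in favor — not approved.
C: 2/3 of 5227305 = 3484870; 3,484,870 required, 3,485,438 in favor — approved.

Not approved — the B shares did not give the required vote.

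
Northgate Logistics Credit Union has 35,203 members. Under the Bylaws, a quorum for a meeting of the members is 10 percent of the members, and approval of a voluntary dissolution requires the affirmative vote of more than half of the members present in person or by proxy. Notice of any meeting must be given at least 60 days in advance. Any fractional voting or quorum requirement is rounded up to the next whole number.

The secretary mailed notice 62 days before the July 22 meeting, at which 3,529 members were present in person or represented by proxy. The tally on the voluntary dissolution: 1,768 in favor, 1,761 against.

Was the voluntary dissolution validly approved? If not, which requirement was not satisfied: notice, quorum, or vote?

Notice: 62 days given; 60 required. Satisfied.
Quorum: 10% of 35,203 = 3,520.30, rounded up to 3,521; 3,529 present. Satisfied.
Vote: requires a majority of those present (3,529); a majority of 3529 is 1765, so 1,765 needed; 1,768 in favor. Satisfied.

Valid — all requirements satisfied.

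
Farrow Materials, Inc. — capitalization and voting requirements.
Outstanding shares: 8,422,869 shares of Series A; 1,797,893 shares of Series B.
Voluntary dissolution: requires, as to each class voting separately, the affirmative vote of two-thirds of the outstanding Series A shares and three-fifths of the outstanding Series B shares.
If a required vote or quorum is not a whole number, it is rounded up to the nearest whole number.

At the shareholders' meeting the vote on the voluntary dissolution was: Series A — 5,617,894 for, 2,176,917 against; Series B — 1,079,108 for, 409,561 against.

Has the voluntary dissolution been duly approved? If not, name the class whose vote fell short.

Approved — every class gave the required vote.

Series A: 2/3 of 8422869 = 5615246; 5,615,246 required, 5,617,894 in favor — approved.
Series B: 3/5 of 1797893 = 1078735.80, rounded up to 1078736; 1,078,736 required, 1,079,108 in favor — approved.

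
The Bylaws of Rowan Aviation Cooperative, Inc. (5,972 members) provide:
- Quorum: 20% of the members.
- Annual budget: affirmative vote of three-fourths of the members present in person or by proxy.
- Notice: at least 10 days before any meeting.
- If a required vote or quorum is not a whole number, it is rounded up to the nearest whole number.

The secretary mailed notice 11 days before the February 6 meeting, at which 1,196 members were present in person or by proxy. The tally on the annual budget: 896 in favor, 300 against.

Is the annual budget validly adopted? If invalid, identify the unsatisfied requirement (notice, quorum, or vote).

Notice: 11 days given; 10 required. Satisfied.
Quorum: 20% of 5,972 = 1,194.40, rounded up to 1,195; 1,196 present. Satisfied.
Vote: requires three-fourths of those present (1,196); 3/4 of 1196 = 897, so 897 needed; 896 in favor. Not satisfied.

Invalid — vote requirement not satisfied.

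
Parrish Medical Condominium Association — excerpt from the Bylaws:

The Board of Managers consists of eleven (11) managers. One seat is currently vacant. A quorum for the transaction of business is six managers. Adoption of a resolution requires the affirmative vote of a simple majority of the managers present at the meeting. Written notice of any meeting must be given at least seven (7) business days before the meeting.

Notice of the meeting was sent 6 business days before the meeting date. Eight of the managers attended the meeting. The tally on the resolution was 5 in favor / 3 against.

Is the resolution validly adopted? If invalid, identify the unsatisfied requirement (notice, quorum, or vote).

Notice: 6 business days given; 7 required (6 < 7). Not satisfied.
Quorum: 8 present; quorum is 6. Satisfied.
Vote: the resolution requires a majority of the managers present (8). A majority of 8 is 5, so 5 affirmative votes are needed; 5 voted in favor. Satisfied.

Invalid — notice requirement not satisfied.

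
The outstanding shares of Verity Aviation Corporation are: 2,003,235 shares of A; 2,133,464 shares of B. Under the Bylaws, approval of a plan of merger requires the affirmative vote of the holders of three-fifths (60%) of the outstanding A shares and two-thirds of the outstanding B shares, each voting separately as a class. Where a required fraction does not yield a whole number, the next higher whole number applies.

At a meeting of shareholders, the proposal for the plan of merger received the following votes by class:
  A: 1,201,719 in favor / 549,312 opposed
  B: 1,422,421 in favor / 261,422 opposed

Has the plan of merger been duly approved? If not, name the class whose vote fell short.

A: 3/5 of 2003235 = 1201941; 1,201,941 required, 1,201,719 in favor — not approved.
B: 2/3 of 2133464 = 1422309.33, rounded up to 1422310; 1,422,310 required, 1,422,421 in favor — approved.

Not approved — the A shares did not give the required vote.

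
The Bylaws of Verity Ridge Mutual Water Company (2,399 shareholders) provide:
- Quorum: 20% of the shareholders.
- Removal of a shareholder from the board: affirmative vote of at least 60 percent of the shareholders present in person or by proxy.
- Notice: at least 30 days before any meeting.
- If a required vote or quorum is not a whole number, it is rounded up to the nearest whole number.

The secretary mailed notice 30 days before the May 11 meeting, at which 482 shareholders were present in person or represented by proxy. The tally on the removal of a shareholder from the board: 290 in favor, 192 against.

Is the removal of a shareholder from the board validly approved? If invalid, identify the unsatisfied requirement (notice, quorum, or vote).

Valid — all requirements satisfied.

Notice: 30 days given; 30 required. Satisfied.
Quorum: 20% of 2,399 = 479.80, rounded up to 480; 482 present. Satisfied.
Vote: requires three-fifths of those present (482); 3/5 of 482 = 289.20, rounded up to 290, so 290 needed; 290 in favor. Satisfied.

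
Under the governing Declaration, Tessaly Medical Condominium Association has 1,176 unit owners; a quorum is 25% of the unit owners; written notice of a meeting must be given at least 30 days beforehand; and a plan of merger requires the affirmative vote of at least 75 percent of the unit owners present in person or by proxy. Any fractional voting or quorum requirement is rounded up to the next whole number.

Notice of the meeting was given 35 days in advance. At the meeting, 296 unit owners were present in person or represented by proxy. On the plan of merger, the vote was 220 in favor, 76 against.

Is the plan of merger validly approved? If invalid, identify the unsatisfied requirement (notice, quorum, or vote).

Notice: 35 days given; 30 required. Satisfied.
Quorum: 25% of 1,176 = 294; 296 present. Satisfied.
Vote: requires three-fourths of those present (296); 3/4 of 296 = 222, so 222 needed; 220 in favor. Not satisfied.

Invalid — vote requirement not satisfied.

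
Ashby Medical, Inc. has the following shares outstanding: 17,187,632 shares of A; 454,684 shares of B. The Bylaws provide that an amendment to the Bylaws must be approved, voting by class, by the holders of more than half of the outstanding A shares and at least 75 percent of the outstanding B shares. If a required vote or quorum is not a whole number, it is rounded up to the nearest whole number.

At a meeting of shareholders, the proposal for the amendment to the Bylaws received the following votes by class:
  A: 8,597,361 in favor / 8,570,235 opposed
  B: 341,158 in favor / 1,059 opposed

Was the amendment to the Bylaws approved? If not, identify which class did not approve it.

Approved — every class gave the required vote.

A: a majority of 17187632 is 8593817; 8,593,817 required, 8,597,361 in favor — approved.
B: 3/4 of 454684 = 341013; 341,013 required, 341,158 in favor — approved.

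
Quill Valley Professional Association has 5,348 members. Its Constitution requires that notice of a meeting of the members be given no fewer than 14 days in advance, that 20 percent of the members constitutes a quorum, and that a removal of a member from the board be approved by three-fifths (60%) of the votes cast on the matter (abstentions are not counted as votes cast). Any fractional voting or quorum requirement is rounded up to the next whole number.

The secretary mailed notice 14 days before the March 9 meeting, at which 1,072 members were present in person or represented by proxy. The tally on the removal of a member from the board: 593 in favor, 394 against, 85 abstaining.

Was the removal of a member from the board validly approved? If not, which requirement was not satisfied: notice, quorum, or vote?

Valid — all requirements satisfied.

Notice: 14 days given; 14 required. Satisfied.
Quorum: 20% of 5,348 = 1,069.60, rounded up to 1,070; 1,072 present. Satisfied.
Vote: requires three-fifths of the votes cast (1,072 − 85 abstaining = 987); 3/5 of 987 = 592.20, rounded up to 593, so 593 needed; 593 in favor. Satisfied.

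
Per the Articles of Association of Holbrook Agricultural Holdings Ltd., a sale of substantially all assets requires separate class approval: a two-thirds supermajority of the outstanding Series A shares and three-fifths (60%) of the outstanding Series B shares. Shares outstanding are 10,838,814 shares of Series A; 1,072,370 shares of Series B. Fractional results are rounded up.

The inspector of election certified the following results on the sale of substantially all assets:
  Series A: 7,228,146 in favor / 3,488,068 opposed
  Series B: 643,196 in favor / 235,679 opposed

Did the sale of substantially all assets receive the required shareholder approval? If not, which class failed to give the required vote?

Series A: 2/3 of 10838814 = 7225876; 7,225,876 required, 7,228,146 in favor — approved.
Series B: 3/5 of 1072370 = 643422; 643,422 required, 643,196 in favor — not approved.

Not approved — the Series B shares did not give the required vote.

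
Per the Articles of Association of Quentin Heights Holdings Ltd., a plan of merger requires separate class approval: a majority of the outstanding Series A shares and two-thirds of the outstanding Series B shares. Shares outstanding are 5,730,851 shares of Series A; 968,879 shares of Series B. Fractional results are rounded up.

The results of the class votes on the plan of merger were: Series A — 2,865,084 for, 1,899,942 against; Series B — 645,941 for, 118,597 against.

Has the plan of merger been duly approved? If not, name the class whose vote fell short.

Not approved — the Series A shares did not give the required vote.

Series A: a majority of 5730851 is 2865426; 2,865,426 required, 2,865,084 in favor — not approved.
Series B: 2/3 of 968879 = 645919.33, rounded up to 645920; 645,920 required, 645,941 in favor — approved.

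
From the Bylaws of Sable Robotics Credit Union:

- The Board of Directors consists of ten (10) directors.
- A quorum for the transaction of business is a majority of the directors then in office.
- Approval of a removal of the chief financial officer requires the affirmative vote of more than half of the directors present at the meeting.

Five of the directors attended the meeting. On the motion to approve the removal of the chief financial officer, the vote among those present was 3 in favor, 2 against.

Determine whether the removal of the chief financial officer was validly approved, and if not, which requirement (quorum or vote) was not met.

Quorum: 5 present; quorum is 6. Not satisfied.
Vote: the removal of the chief financial officer requires a majority of the directors present (5). A majority of 5 is 3, so 3 affirmative votes are needed; 3 voted in favor. Satisfied. (Moot — without a quorum no business can be validly transacted.)

Invalid — quorum requirement not satisfied.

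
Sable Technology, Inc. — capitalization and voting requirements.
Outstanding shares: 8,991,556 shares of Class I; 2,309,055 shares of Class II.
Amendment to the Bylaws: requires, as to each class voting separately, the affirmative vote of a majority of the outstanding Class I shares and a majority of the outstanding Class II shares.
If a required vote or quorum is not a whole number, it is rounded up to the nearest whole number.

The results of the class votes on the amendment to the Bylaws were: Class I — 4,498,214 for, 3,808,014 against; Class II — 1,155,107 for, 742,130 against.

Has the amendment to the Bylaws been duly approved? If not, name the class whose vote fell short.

Class I: a majority of 8991556 is 4495779; 4,495,779 required, 4,498,214 in favor — approved.
Class II: a majority of 2309055 is 1154528; 1,154,528 required, 1,155,107 in favor — approved.

Approved — every class gave the required vote.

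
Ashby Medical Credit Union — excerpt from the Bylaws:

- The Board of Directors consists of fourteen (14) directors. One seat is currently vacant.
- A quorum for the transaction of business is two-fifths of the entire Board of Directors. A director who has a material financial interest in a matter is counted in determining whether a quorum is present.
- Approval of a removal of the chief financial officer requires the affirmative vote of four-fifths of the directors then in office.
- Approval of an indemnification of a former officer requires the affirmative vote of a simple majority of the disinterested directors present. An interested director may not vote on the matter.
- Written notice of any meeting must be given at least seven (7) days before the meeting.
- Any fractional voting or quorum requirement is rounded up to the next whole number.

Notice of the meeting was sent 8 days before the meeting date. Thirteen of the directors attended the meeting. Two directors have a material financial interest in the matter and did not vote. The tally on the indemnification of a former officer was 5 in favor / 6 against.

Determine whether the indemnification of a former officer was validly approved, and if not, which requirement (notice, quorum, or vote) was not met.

Invalid — vote requirement not satisfied.

Notice: 8 days given; 7 required (8 ≥ 7). Satisfied.
Quorum: 13 present (interested directors count toward quorum); quorum is 6. Satisfied.
Vote: the indemnification of a former officer requires a majority of the disinterested directors present (13 − 2 = 11). A majority of 11 is 6, so 6 affirmative votes are needed; 5 voted in favor. Not satisfied.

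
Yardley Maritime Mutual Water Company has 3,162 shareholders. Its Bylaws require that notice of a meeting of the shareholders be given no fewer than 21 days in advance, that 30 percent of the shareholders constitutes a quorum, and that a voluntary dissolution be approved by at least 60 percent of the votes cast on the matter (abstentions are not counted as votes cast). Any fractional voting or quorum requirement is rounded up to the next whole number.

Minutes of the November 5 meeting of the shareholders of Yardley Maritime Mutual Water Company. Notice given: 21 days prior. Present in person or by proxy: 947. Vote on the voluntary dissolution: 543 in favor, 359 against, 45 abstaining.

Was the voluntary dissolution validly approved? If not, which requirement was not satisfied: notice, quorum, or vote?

Notice: 21 days given; 21 required. Satisfied.
Quorum: 30% of 3,162 = 948.60, rounded up to 949; 947 present. Not satisfied.
Vote: requires three-fifths of the votes cast (947 − 45 abstaining = 902); 3/5 of 902 = 541.20, rounded up to 542, so 542 needed; 543 in favor. Satisfied.

Invalid — quorum requirement not satisfied.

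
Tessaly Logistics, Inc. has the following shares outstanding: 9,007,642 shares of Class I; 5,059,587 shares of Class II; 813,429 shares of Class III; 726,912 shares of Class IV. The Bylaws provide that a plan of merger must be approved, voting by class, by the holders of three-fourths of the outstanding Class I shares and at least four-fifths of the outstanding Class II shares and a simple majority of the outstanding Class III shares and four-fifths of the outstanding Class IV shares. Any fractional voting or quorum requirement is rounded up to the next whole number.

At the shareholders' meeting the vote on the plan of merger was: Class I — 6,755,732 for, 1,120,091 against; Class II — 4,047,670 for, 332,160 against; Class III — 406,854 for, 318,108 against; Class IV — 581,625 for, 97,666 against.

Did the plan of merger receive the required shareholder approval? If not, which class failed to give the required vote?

Class I: 3/4 of 9007642 = 6755731.50, rounded up to 6755732; 6,755,732 required, 6,755,732 in favor — approved.
Class II: 4/5 of 5059587 = 4047669.60, rounded up to 4047670; 4,047,670 required, 4,047,670 in favor — approved.
Class III: a majority of 813429 is 406715; 406,715 required, 406,854 in favor — approved.
Class IV: 4/5 of 726912 = 581529.60, rounded up to 581530; 581,530 required, 581,625 in favor — approved.

Approved — every class gave the required vote.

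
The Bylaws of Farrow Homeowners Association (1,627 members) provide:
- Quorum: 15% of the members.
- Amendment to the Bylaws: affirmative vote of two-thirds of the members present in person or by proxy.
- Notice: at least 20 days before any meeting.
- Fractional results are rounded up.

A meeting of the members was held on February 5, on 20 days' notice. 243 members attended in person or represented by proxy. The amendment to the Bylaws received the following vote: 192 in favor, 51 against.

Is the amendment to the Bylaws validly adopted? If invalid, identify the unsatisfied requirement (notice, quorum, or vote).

Notice: 20 days given; 20 required. Satisfied.
Quorum: 15% of 1,627 = 244.05, rounded up to 245; 243 present. Not satisfied.
Vote: requires two-thirds of those present (243); 2/3 of 243 = 162, so 162 needed; 192 in favor. Satisfied.

Invalid — quorum requirement not satisfied.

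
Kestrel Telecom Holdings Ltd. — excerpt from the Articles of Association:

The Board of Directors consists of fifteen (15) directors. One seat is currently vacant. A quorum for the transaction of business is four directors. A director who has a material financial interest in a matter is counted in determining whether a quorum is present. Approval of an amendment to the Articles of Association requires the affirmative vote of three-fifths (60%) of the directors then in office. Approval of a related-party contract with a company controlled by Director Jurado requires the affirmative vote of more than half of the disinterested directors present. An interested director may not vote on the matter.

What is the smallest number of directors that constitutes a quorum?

The quorum is fixed at 4.

4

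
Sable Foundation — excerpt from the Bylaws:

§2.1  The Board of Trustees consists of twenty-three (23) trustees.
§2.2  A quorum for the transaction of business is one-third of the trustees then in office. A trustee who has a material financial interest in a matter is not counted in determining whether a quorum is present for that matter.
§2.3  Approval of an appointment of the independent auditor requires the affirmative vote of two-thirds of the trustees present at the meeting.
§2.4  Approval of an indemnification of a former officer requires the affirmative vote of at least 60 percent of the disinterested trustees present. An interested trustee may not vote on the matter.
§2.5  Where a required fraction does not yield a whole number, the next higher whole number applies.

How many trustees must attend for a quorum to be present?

8

1/3 of 23 = 7.67, rounded up to 8.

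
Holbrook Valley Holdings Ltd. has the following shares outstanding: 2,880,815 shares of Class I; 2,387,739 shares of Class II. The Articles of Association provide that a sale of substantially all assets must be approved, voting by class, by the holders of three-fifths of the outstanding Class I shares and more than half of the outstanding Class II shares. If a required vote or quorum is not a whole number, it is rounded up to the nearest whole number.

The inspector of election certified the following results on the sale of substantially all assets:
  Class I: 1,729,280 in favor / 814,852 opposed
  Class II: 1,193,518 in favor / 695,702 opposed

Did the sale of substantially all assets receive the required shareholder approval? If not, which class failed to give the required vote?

Not approved — the Class II shares did not give the required vote.

Class I: 3/5 of 2880815 = 1728489; 1,728,489 required, 1,729,280 in favor — approved.
Class II: a majority of 2387739 is 1193870; 1,193,870 required, 1,193,518 in favor — not approved.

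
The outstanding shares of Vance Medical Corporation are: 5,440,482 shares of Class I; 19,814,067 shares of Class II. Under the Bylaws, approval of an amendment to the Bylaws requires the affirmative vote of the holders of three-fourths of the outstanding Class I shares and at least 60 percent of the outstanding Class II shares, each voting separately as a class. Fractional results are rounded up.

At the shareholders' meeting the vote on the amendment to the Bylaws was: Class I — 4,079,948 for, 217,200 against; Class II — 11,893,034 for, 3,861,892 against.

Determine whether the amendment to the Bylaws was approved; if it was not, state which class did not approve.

Class I: 3/4 of 5440482 = 4080361.50, rounded up to 4080362; 4,080,362 required, 4,079,948 in favor — not approved.
Class II: 3/5 of 19814067 = 11888440.20, rounded up to 11888441; 11,888,441 required, 11,893,034 in favor — approved.

Not approved — the Class I shares did not give the required vote.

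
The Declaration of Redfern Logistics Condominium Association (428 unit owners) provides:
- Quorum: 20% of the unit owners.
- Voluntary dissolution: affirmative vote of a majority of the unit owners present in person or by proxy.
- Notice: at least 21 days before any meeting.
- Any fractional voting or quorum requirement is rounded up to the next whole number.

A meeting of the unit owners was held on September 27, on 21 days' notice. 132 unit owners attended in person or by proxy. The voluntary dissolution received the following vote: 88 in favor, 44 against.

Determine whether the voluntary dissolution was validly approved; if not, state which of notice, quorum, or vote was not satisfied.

Valid — all requirements satisfied.

Notice: 21 days given; 21 required. Satisfied.
Quorum: 20% of 428 = 85.60, rounded up to 86; 132 present. Satisfied.
Vote: requires a majority of those present (132); a majority of 132 is 67, so 67 needed; 88 in favor. Satisfied.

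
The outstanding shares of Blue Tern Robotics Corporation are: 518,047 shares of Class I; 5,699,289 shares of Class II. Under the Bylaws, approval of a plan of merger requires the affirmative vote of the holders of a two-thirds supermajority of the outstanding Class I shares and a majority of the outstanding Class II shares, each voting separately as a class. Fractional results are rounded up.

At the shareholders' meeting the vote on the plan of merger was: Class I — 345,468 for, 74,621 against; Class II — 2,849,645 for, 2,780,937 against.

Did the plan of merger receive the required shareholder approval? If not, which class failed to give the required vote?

Class I: 2/3 of 518047 = 345364.67, rounded up to 345365; 345,365 required, 345,468 in favor — approved.
Class II: a majority of 5699289 is 2849645; 2,849,645 required, 2,849,645 in favor — approved.

Approved — every class gave the required vote.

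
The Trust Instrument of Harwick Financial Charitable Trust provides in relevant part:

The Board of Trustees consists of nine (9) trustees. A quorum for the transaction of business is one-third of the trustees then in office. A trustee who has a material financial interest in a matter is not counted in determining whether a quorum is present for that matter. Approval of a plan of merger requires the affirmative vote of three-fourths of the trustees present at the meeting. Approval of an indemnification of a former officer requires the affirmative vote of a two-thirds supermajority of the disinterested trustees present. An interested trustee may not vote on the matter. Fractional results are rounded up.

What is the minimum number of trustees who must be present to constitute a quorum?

1/3 of 9 = 3.

3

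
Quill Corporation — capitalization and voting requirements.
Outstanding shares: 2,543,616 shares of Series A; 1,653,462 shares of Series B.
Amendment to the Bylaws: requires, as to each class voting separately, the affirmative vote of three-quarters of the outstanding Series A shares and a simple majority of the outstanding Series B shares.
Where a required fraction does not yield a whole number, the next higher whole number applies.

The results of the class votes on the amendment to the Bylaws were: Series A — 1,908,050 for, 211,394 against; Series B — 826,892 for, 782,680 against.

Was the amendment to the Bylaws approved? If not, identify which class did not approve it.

Approved — every class gave the required vote.

Series A: 3/4 of 2543616 = 1907712; 1,907,712 required, 1,908,050 in favor — approved.
Series B: a majority of 1653462 is 826732; 826,732 required, 826,892 in favor — approved.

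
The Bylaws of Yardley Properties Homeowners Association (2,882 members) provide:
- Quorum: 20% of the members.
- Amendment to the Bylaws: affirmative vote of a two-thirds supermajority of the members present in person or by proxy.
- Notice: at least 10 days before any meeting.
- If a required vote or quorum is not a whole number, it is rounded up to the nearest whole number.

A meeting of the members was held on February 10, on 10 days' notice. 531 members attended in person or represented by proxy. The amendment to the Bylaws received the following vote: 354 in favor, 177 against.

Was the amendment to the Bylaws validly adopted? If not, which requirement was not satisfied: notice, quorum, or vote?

Invalid — quorum requirement not satisfied.

Notice: 10 days given; 10 required. Satisfied.
Quorum: 20% of 2,882 = 576.40, rounded up to 577; 531 present. Not satisfied.
Vote: requires two-thirds of those present (531); 2/3 of 531 = 354, so 354 needed; 354 in favor. Satisfied.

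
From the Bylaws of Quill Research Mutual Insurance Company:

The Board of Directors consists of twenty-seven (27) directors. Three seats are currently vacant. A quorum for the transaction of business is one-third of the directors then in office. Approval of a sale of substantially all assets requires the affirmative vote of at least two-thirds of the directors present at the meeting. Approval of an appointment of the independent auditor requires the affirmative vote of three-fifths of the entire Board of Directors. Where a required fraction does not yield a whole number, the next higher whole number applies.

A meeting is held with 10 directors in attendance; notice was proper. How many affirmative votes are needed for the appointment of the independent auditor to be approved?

17

The appointment of the independent auditor requires three-fifths of the entire Board of Directors (27).
3/5 of 27 = 16.20, rounded up to 17.
(Only 10 can vote, so the appointment of the independent auditor cannot pass at this meeting, but the required vote is still 17.)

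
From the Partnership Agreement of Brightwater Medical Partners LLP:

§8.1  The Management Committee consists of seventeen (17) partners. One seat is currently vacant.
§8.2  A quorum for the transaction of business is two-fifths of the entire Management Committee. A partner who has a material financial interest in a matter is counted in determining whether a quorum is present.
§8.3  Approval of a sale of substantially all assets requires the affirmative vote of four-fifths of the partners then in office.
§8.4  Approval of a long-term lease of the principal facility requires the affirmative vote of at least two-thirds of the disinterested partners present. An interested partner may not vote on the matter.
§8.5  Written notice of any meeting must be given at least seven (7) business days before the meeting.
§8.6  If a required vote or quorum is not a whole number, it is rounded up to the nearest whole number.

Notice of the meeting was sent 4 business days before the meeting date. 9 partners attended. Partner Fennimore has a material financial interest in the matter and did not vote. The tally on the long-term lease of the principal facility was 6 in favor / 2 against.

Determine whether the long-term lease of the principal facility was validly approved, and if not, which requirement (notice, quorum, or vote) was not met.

Invalid — notice requirement not satisfied.

Notice: 4 business days given; 7 required (4 < 7). Not satisfied.
Quorum: 9 present (interested partners count toward quorum); quorum is 7. Satisfied.
Vote: the long-term lease of the principal facility requires two-thirds of the disinterested partners present (9 − 1 = 8). 2/3 of 8 = 5.33, rounded up to 6, so 6 affirmative votes are needed; 6 voted in favor. Satisfied.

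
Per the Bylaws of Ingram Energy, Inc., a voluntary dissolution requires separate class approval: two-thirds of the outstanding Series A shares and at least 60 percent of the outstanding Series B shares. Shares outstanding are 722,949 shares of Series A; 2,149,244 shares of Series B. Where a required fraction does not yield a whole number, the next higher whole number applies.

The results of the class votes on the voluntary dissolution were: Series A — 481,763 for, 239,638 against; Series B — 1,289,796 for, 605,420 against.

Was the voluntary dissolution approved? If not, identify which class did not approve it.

Series A: 2/3 of 722949 = 481966; 481,966 required, 481,763 in favor — not approved.
Series B: 3/5 of 2149244 = 1289546.40, rounded up to 1289547; 1,289,547 required, 1,289,796 in favor — approved.

Not approved — the Series A shares did not give the required vote.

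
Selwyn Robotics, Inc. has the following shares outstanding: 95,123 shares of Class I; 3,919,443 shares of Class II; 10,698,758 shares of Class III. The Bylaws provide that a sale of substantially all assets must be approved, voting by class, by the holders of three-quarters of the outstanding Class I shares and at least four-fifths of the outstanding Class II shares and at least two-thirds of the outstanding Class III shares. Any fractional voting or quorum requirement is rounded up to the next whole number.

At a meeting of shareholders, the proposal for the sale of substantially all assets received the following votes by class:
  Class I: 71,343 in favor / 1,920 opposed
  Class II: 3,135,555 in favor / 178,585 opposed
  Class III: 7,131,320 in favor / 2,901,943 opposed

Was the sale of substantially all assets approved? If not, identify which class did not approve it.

Class I: 3/4 of 95123 = 71342.25, rounded up to 71343; 71,343 required, 71,343 in favor — approved.
Class II: 4/5 of 3919443 = 3135554.40, rounded up to 3135555; 3,135,555 required, 3,135,555 in favor — approved.
Class III: 2/3 of 10698758 = 7132505.33, rounded up to 7132506; 7,132,506 required, 7,131,320 in favor — not approved.

Not approved — the Class III shares did not give the required vote.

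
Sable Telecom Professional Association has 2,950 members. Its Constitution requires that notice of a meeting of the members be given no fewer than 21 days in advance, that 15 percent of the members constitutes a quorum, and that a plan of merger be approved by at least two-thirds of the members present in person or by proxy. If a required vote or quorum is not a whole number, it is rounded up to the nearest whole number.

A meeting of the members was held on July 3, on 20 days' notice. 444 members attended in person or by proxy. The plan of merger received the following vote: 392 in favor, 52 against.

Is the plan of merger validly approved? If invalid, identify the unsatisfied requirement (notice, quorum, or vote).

Invalid — notice requirement not satisfied.

Notice: 20 days given; 21 required. Not satisfied.
Quorum: 15% of 2,950 = 442.50, rounded up to 443; 444 present. Satisfied.
Vote: requires two-thirds of those present (444); 2/3 of 444 = 296, so 296 needed; 392 in favor. Satisfied.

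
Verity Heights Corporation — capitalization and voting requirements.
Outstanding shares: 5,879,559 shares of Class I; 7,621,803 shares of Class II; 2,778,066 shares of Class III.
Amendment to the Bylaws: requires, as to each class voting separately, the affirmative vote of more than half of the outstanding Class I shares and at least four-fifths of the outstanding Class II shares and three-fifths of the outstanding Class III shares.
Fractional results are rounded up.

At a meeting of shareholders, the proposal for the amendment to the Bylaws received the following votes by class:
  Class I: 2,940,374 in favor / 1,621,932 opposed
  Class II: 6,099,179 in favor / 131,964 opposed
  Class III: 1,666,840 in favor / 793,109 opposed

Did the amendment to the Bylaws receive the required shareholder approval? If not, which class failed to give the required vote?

Approved — every class gave the required vote.

Class I: a majority of 5879559 is 2939780; 2,939,780 required, 2,940,374 in favor — approved.
Class II: 4/5 of 7621803 = 6097442.40, rounded up to 6097443; 6,097,443 required, 6,099,179 in favor — approved.
Class III: 3/5 of 2778066 = 1666839.60, rounded up to 1666840; 1,666,840 required, 1,666,840 in favor — approved.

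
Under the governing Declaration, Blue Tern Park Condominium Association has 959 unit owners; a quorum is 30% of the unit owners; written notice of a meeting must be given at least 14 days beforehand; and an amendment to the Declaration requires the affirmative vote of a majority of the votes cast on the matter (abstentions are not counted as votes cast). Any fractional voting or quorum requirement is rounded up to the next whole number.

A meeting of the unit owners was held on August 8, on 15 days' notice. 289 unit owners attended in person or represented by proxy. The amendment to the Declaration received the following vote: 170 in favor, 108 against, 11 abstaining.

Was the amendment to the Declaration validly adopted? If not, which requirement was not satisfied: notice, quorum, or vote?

Valid — all requirements satisfied.

Notice: 15 days given; 14 required. Satisfied.
Quorum: 30% of 959 = 287.70, rounded up to 288; 289 present. Satisfied.
Vote: requires a majority of the votes cast (289 − 11 abstaining = 278); a majority of 278 is 140, so 140 needed; 170 in favor. Satisfied.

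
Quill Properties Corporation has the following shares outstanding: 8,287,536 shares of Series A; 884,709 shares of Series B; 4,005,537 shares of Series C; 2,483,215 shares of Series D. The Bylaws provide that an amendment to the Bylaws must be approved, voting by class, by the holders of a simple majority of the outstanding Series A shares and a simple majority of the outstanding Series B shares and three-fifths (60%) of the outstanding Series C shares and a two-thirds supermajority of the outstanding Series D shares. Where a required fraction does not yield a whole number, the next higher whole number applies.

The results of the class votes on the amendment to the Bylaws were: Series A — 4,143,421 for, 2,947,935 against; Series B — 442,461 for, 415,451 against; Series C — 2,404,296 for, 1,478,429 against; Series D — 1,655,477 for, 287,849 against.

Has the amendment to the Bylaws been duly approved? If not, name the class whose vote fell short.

Series A: a majority of 8287536 is 4143769; 4,143,769 required, 4,143,421 in favor — not approved.
Series B: a majority of 884709 is 442355; 442,355 required, 442,461 in favor — approved.
Series C: 3/5 of 4005537 = 2403322.20, rounded up to 2403323; 2,403,323 required, 2,404,296 in favor — approved.
Series D: 2/3 of 2483215 = 1655476.67, rounded up to 1655477; 1,655,477 required, 1,655,477 in favor — approved.

Not approved — the Series A shares did not give the required vote.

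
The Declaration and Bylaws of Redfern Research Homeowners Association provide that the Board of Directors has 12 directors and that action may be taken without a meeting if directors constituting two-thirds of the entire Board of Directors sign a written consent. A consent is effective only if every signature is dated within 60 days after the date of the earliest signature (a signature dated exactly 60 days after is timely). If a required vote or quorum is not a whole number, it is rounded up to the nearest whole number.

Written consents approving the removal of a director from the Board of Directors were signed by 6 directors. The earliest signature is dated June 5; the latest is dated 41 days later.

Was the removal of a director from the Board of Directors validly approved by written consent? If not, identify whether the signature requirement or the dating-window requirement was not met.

Signatures required: two-thirds of 12 — 2/3 of 12 = 8, so 8 needed; 6 signed. Insufficient.
Dating window: the latest signature is 41 days after the earliest; the limit is 60 days. Within the window.

Not effective — insufficient signatures.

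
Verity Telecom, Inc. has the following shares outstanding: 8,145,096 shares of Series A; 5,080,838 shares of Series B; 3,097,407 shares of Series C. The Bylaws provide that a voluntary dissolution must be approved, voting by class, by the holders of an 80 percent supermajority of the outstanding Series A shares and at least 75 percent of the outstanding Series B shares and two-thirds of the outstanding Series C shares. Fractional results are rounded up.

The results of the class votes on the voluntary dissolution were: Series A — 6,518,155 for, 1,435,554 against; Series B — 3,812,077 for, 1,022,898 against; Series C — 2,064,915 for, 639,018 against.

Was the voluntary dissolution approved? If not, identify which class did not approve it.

Not approved — the Series C shares did not give the required vote.

Series A: 4/5 of 8145096 = 6516076.80, rounded up to 6516077; 6,516,077 required, 6,518,155 in favor — approved.
Series B: 3/4 of 5080838 = 3810628.50, rounded up to 3810629; 3,810,629 required, 3,812,077 in favor — approved.
Series C: 2/3 of 3097407 = 2064938; 2,064,938 required, 2,064,915 in favor — not approved.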